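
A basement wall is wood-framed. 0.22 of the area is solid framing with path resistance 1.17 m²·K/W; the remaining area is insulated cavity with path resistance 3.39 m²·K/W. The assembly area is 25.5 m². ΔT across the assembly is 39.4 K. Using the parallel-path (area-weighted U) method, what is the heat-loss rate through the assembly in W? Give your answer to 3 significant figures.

420 W

U_eff = 0.78/3.39 + 0.22/1.17 = 0.2301 + 0.188 = 0.4181
R_eff = 1/U_eff = 2.392 m²·K/W
Q = 25.5 × 39.4 / 2.392 = 420.1 W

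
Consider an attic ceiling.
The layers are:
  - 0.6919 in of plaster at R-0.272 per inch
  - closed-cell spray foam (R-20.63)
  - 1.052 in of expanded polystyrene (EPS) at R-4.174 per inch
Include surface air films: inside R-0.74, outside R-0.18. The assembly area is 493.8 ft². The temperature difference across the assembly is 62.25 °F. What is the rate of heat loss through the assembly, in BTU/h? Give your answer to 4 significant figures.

1176 BTU/h

0.6919 × 0.272 = 0.1882
1.052 × 4.174 = 4.391
R_total = 0.74 + 0.1882 + 20.63 + 4.391 + 0.18 = 26.129 ft²·°F·h/BTU
Q = A·ΔT/R = 493.8 × 62.25 / 26.129 = 1176.4 BTU/h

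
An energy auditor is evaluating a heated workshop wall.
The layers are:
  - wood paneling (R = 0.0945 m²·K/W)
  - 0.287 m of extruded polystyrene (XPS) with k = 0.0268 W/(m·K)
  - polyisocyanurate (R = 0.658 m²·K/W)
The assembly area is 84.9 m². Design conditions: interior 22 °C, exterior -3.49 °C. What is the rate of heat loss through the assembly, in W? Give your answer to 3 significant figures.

189 W

0.287/0.0268 = 10.71
R_total = 0.0945 + 10.71 + 0.658 = 11.46 m²·K/W
Q = A·ΔT/R = 84.9 × (22 − (-3.49)) / 11.46 = 188.8 W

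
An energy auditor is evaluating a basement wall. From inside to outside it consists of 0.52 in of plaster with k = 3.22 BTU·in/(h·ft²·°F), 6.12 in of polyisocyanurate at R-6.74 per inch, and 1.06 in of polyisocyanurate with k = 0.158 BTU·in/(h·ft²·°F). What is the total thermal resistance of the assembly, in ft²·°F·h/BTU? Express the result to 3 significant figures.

48.1 ft²·°F·h/BTU

0.52/3.22 = 0.1615
6.12 × 6.74 = 41.25
1.06/0.158 = 6.709
R_total = 0.1615 + 41.25 + 6.709 = 48.12 ft²·°F·h/BTU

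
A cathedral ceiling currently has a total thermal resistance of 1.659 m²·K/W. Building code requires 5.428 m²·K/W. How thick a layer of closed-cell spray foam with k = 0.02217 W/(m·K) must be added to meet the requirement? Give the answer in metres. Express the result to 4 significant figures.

ΔR = 5.428 − 1.659 = 3.769 m²·K/W
L = ΔR × k = 3.769 × 0.02217 = 0.083559 m

0.08356 m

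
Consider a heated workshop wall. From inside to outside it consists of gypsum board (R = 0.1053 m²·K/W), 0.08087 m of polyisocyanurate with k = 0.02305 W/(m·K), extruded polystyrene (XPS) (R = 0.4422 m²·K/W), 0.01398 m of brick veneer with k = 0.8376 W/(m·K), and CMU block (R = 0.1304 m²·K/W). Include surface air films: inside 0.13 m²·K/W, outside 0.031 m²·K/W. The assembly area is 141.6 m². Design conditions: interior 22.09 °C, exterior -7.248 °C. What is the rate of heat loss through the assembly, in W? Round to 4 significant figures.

951.9 W

0.08087/0.02305 = 3.5085
0.01398/0.8376 = 0.016691
R_total = 0.13 + 0.1053 + 3.5085 + 0.4422 + 0.016691 + 0.1304 + 0.031 = 4.3641 m²·K/W
Q = A·ΔT/R = 141.6 × (22.09 − (-7.248)) / 4.3641 = 951.93 W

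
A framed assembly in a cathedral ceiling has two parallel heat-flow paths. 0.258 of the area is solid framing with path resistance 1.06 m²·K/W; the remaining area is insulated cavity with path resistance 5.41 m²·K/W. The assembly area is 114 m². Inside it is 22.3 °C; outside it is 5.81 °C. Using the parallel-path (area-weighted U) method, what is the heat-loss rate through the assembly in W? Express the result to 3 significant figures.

U_eff = 0.742/5.41 + 0.258/1.06 = 0.1372 + 0.2434 = 0.3805
R_eff = 1/U_eff = 2.628 m²·K/W
Q = 114 × (22.3 − 5.81) / 2.628 = 715.4 W

715 W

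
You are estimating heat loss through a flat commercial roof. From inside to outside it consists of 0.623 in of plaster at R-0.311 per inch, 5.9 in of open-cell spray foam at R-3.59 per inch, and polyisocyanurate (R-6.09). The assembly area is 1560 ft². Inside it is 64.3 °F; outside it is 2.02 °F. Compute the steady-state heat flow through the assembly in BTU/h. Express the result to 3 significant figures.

0.623 × 0.311 = 0.1938
5.9 × 3.59 = 21.18
R_total = 0.1938 + 21.18 + 6.09 = 27.46 ft²·°F·h/BTU
Q = A·ΔT/R = 1560 × (64.3 − 2.02) / 27.46 = 3538 BTU/h

3540 BTU/h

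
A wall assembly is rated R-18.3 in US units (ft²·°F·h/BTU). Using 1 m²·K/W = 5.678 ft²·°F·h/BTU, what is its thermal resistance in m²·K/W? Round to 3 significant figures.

R_SI = 18.3/5.678 = 3.223

3.22 m²·K/W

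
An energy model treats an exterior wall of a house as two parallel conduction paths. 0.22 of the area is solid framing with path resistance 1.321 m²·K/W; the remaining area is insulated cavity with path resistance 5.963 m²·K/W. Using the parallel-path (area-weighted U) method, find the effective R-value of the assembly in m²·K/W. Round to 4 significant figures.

U_eff = 0.78/5.963 + 0.22/1.321 = 0.13081 + 0.16654 = 0.29735
R_eff = 1/U_eff = 3.3631 m²·K/W

3.363 m²·K/W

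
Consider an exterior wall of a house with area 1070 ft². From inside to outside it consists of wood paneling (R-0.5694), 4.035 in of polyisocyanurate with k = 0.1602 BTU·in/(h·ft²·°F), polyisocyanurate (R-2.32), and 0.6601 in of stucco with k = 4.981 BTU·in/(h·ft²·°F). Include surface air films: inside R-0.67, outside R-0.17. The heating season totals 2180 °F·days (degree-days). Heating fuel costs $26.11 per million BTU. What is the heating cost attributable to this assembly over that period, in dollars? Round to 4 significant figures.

50.32 dollars

4.035/0.1602 = 25.187
0.6601/4.981 = 0.13252
R_total = 0.67 + 0.5694 + 25.187 + 2.32 + 0.13252 + 0.17 = 29.049 ft²·°F·h/BTU
E = A × HDD × 24 / R = 1070 × 2180 × 24 / 29.049 = 1927200 BTU
Cost = 1927200/10⁶ × 26.11 = $50.318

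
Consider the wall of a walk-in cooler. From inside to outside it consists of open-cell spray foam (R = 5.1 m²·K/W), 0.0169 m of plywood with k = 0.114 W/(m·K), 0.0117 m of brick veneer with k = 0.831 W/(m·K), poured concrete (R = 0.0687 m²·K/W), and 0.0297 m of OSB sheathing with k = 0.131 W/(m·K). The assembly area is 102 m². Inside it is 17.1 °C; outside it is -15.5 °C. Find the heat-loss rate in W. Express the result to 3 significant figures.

598 W

0.0169/0.114 = 0.1482
0.0117/0.831 = 0.01408
0.0297/0.131 = 0.2267
R_total = 5.1 + 0.1482 + 0.01408 + 0.0687 + 0.2267 = 5.558 m²·K/W
Q = A·ΔT/R = 102 × (17.1 − (-15.5)) / 5.558 = 598.3 W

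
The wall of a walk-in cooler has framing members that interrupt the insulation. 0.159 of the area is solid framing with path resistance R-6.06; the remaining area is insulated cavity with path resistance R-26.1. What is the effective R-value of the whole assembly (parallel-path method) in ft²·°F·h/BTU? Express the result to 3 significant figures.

U_eff = 0.841/26.1 + 0.159/6.06 = 0.03222 + 0.02624 = 0.05846
R_eff = 1/U_eff = 17.11 ft²·°F·h/BTU

17.1 ft²·°F·h/BTU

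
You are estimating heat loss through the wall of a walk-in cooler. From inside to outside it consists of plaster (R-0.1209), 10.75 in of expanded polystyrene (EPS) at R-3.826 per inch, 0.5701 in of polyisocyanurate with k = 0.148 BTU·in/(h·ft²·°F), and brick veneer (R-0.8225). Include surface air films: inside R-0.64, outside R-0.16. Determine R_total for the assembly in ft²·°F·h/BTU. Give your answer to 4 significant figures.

10.75 × 3.826 = 41.13
0.5701/0.148 = 3.852
R_total = 0.64 + 0.1209 + 41.13 + 3.852 + 0.8225 + 0.16 = 46.725 ft²·°F·h/BTU

46.72 ft²·°F·h/BTU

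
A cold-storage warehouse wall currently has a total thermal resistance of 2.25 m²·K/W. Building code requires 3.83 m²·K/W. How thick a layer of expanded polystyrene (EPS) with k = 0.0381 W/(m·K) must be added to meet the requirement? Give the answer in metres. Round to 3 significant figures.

ΔR = 3.83 − 2.25 = 1.58 m²·K/W
L = ΔR × k = 1.58 × 0.0381 = 0.0602 m

0.0602 m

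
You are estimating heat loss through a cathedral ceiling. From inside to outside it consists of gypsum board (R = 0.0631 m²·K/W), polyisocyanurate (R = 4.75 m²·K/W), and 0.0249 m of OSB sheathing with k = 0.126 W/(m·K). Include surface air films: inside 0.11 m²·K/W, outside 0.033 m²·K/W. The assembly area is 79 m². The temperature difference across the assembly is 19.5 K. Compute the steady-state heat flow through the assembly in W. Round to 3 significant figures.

0.0249/0.126 = 0.1976
R_total = 0.11 + 0.0631 + 4.75 + 0.1976 + 0.033 = 5.154 m²·K/W
Q = A·ΔT/R = 79 × 19.5 / 5.154 = 298.9 W

299 W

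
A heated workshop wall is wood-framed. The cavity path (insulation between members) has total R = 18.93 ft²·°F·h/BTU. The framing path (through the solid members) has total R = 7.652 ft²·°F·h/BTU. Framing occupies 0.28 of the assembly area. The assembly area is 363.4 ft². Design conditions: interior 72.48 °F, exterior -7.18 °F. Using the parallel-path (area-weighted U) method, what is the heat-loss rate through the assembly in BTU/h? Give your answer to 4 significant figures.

U_eff = 0.72/18.93 + 0.28/7.652 = 0.038035 + 0.036592 = 0.074627
R_eff = 1/U_eff = 13.4 ft²·°F·h/BTU
Q = 363.4 × (72.48 − (-7.18)) / 13.4 = 2160.3 BTU/h

2160 BTU/h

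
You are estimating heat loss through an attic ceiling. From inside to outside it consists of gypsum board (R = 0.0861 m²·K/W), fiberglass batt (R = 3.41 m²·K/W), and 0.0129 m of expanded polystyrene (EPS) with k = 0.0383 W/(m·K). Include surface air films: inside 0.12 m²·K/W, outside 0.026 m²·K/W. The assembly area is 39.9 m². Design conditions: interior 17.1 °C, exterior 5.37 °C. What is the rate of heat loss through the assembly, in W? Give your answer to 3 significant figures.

0.0129/0.0383 = 0.3368
R_total = 0.12 + 0.0861 + 3.41 + 0.3368 + 0.026 = 3.979 m²·K/W
Q = A·ΔT/R = 39.9 × (17.1 − 5.37) / 3.979 = 117.6 W

118 W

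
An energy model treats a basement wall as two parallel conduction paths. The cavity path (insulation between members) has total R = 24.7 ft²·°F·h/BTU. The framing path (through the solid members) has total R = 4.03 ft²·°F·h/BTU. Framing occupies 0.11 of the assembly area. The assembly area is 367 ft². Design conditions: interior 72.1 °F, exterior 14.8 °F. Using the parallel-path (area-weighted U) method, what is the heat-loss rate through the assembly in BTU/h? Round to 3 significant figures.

1330 BTU/h

U_eff = 0.89/24.7 + 0.11/4.03 = 0.03603 + 0.0273 = 0.06333
R_eff = 1/U_eff = 15.79 ft²·°F·h/BTU
Q = 367 × (72.1 − 14.8) / 15.79 = 1332 BTU/h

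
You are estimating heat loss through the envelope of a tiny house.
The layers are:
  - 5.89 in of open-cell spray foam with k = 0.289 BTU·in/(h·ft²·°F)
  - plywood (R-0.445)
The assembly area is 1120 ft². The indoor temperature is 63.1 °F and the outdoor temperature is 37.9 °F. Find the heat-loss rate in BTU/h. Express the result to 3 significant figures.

1360 BTU/h

5.89/0.289 = 20.38
R_total = 20.38 + 0.445 = 20.83 ft²·°F·h/BTU
Q = A·ΔT/R = 1120 × (63.1 − 37.9) / 20.83 = 1355 BTU/h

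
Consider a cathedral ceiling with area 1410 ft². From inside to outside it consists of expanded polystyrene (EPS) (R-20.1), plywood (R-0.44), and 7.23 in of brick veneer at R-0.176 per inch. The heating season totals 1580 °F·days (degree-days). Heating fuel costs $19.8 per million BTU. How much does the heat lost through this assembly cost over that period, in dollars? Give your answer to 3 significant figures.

7.23 × 0.176 = 1.272
R_total = 20.1 + 0.44 + 1.272 = 21.81 ft²·°F·h/BTU
E = A × HDD × 24 / R = 1410 × 1580 × 24 / 21.81 = 2451000 BTU
Cost = 2451000/10⁶ × 19.8 = $48.53

48.5 dollars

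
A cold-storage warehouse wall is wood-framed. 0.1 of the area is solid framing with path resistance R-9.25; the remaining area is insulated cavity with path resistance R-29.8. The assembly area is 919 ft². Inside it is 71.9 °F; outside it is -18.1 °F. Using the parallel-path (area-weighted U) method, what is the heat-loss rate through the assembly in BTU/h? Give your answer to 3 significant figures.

3390 BTU/h

U_eff = 0.9/29.8 + 0.1/9.25 = 0.0302 + 0.01081 = 0.04101
R_eff = 1/U_eff = 24.38 ft²·°F·h/BTU
Q = 919 × (71.9 − (-18.1)) / 24.38 = 3392 BTU/h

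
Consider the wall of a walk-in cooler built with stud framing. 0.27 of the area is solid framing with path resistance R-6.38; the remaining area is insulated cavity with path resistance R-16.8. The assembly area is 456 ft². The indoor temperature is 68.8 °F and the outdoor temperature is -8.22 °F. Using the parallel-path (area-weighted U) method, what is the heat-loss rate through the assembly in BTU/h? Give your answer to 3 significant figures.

3010 BTU/h

U_eff = 0.73/16.8 + 0.27/6.38 = 0.04345 + 0.04232 = 0.08577
R_eff = 1/U_eff = 11.66 ft²·°F·h/BTU
Q = 456 × (68.8 − (-8.22)) / 11.66 = 3012 BTU/h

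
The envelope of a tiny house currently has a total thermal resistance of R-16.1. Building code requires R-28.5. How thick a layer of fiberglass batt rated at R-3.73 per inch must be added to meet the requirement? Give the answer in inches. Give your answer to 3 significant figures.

ΔR = 28.5 − 16.1 = 12.4 ft²·°F·h/BTU
L = ΔR / (R/in) = 12.4/3.73 = 3.324 in

3.32 in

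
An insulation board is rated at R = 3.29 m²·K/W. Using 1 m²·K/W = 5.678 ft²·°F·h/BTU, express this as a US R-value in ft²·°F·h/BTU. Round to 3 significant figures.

R_US = 3.29 × 5.678 = 18.68

18.7 ft²·°F·h/BTU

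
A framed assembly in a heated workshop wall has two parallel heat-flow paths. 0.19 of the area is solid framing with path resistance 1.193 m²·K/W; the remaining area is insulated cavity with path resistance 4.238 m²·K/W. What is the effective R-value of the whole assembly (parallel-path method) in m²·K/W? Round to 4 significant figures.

2.854 m²·K/W

U_eff = 0.81/4.238 + 0.19/1.193 = 0.19113 + 0.15926 = 0.35039
R_eff = 1/U_eff = 2.854 m²·K/W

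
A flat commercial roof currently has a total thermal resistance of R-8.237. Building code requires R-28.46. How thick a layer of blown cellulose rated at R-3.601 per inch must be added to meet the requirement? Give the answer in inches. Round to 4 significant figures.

5.616 in

ΔR = 28.46 − 8.237 = 20.223 ft²·°F·h/BTU
L = ΔR / (R/in) = 20.223/3.601 = 5.6159 in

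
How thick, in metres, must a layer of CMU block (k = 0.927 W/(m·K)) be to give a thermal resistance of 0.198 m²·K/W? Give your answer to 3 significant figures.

L = R·k = 0.198 × 0.927 = 0.1835 m

0.184 m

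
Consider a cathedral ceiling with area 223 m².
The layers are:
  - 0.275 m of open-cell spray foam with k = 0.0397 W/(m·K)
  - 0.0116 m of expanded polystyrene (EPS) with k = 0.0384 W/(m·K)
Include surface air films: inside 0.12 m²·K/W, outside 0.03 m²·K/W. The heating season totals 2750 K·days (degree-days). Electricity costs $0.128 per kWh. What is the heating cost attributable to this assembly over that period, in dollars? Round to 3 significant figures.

0.275/0.0397 = 6.927
0.0116/0.0384 = 0.3021
R_total = 0.12 + 6.927 + 0.3021 + 0.03 = 7.379 m²·K/W
E = A × HDD × 24 / R / 1000 = 223 × 2750 × 24 / 7.379 / 1000 = 1995 kWh
Cost = 1995 × 0.128 = $255.3

255 dollars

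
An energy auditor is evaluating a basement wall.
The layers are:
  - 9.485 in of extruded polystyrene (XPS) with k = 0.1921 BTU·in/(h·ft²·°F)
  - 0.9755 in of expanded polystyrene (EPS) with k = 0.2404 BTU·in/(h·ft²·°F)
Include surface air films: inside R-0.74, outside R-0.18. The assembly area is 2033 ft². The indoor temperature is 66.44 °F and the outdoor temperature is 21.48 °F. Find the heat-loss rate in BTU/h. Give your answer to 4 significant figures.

9.485/0.1921 = 49.375
0.9755/0.2404 = 4.0578
R_total = 0.74 + 49.375 + 4.0578 + 0.18 = 54.353 ft²·°F·h/BTU
Q = A·ΔT/R = 2033 × (66.44 − 21.48) / 54.353 = 1681.7 BTU/h

1682 BTU/h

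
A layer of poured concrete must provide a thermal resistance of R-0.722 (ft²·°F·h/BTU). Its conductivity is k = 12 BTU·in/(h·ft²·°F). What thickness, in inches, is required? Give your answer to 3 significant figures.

L = R × k = 0.722 × 12 = 8.664 in

8.66 in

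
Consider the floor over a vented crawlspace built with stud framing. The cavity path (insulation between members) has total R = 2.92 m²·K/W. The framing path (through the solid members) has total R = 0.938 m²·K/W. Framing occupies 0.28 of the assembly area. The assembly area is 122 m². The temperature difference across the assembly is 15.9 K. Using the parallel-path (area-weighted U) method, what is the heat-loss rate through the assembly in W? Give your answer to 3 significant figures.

1060 W

U_eff = 0.72/2.92 + 0.28/0.938 = 0.2466 + 0.2985 = 0.5451
R_eff = 1/U_eff = 1.835 m²·K/W
Q = 122 × 15.9 / 1.835 = 1057 W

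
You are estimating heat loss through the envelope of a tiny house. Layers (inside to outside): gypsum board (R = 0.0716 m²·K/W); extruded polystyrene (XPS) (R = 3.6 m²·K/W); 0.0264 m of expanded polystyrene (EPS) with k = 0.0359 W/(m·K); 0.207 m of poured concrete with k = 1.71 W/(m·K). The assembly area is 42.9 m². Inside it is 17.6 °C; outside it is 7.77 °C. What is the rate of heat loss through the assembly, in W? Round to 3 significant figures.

0.0264/0.0359 = 0.7354
0.207/1.71 = 0.1211
R_total = 0.0716 + 3.6 + 0.7354 + 0.1211 = 4.528 m²·K/W
Q = A·ΔT/R = 42.9 × (17.6 − 7.77) / 4.528 = 93.13 W

93.1 W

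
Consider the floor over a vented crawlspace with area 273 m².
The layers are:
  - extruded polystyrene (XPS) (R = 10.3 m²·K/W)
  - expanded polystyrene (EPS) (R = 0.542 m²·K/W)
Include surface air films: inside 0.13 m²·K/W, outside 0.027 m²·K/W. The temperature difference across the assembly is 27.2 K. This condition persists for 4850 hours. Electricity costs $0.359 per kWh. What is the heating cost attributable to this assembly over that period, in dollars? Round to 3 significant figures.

R_total = 0.13 + 10.3 + 0.542 + 0.027 = 11 m²·K/W
Q = 273 × 27.2 / 11 = 675.1 W
E = 675.1 W × 4850 h / 1000 = 3274 kWh
Cost = 3274 × 0.359 = $1175

1180 dollars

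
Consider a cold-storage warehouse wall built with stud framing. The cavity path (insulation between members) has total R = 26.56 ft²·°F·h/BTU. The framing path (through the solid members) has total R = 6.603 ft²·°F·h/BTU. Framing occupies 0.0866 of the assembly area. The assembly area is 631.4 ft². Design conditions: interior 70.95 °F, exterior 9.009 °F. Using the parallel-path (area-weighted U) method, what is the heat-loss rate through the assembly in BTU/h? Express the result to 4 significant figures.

U_eff = 0.9134/26.56 + 0.0866/6.603 = 0.03439 + 0.013115 = 0.047505
R_eff = 1/U_eff = 21.05 ft²·°F·h/BTU
Q = 631.4 × (70.95 − 9.009) / 21.05 = 1857.9 BTU/h

1858 BTU/h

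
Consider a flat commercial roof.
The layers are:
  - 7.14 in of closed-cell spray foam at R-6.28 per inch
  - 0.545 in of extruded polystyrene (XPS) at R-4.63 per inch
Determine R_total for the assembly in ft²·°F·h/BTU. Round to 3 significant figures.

7.14 × 6.28 = 44.84
0.545 × 4.63 = 2.523
R_total = 44.84 + 2.523 = 47.36 ft²·°F·h/BTU

47.4 ft²·°F·h/BTU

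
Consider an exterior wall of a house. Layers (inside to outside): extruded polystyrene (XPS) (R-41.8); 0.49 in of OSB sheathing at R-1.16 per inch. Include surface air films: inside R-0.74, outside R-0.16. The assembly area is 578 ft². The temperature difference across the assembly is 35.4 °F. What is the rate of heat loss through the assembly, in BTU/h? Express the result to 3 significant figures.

0.49 × 1.16 = 0.5684
R_total = 0.74 + 41.8 + 0.5684 + 0.16 = 43.27 ft²·°F·h/BTU
Q = A·ΔT/R = 578 × 35.4 / 43.27 = 472.9 BTU/h

473 BTU/h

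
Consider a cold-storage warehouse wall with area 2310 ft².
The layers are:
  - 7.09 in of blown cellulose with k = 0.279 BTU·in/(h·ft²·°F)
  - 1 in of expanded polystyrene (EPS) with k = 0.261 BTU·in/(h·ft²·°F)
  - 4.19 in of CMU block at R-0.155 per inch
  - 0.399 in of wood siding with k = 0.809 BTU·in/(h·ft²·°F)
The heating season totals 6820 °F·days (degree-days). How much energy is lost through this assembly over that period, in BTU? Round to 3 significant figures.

12400000 BTU

7.09/0.279 = 25.41
1/0.261 = 3.831
4.19 × 0.155 = 0.6495
0.399/0.809 = 0.4932
R_total = 25.41 + 3.831 + 0.6495 + 0.4932 = 30.39 ft²·°F·h/BTU
E = A × HDD × 24 / R = 2310 × 6820 × 24 / 30.39 = 12440000 BTU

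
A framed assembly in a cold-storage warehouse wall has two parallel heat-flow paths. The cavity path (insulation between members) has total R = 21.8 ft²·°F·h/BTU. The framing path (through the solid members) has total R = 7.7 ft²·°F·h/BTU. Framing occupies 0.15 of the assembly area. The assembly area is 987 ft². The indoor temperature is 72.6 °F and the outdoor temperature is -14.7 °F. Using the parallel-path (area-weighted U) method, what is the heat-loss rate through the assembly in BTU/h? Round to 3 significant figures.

5040 BTU/h

U_eff = 0.85/21.8 + 0.15/7.7 = 0.03899 + 0.01948 = 0.05847
R_eff = 1/U_eff = 17.1 ft²·°F·h/BTU
Q = 987 × (72.6 − (-14.7)) / 17.1 = 5038 BTU/h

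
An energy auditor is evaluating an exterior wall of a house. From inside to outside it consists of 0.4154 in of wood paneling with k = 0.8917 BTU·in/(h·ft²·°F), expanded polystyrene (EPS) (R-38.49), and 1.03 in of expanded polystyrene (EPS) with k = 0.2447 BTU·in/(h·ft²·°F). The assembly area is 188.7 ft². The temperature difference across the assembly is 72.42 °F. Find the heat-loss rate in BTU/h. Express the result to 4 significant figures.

316.6 BTU/h

0.4154/0.8917 = 0.46585
1.03/0.2447 = 4.2092
R_total = 0.46585 + 38.49 + 4.2092 = 43.165 ft²·°F·h/BTU
Q = A·ΔT/R = 188.7 × 72.42 / 43.165 = 316.59 BTU/h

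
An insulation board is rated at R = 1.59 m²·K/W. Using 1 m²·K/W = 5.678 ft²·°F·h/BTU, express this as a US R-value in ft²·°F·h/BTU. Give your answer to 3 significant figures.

9.03 ft²·°F·h/BTU

R_US = 1.59 × 5.678 = 9.028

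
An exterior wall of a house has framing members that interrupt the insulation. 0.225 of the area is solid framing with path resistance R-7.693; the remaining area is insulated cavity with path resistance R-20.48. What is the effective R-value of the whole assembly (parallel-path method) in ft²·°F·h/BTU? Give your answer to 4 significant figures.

U_eff = 0.775/20.48 + 0.225/7.693 = 0.037842 + 0.029247 = 0.067089
R_eff = 1/U_eff = 14.906 ft²·°F·h/BTU

14.91 ft²·°F·h/BTU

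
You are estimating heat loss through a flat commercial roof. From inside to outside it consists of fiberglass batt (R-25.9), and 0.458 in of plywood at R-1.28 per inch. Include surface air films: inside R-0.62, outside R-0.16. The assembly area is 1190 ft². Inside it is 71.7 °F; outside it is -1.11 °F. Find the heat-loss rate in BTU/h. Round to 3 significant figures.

3180 BTU/h

0.458 × 1.28 = 0.5862
R_total = 0.62 + 25.9 + 0.5862 + 0.16 = 27.27 ft²·°F·h/BTU
Q = A·ΔT/R = 1190 × (71.7 − (-1.11)) / 27.27 = 3178 BTU/h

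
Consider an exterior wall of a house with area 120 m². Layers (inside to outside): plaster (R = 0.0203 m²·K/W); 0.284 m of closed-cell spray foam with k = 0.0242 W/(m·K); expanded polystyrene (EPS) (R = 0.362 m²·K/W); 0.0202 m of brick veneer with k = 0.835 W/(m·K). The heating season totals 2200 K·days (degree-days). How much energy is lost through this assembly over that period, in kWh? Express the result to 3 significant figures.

0.284/0.0242 = 11.74
0.0202/0.835 = 0.02419
R_total = 0.0203 + 11.74 + 0.362 + 0.02419 = 12.14 m²·K/W
E = A × HDD × 24 / R / 1000 = 120 × 2200 × 24 / 12.14 / 1000 = 521.8 kWh

522 kWh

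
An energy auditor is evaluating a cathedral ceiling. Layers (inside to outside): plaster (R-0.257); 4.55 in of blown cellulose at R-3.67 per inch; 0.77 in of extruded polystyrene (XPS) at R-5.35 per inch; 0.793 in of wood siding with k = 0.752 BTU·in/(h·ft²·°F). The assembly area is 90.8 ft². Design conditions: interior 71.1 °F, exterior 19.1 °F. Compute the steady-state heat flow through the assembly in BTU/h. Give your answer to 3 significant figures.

4.55 × 3.67 = 16.7
0.77 × 5.35 = 4.119
0.793/0.752 = 1.055
R_total = 0.257 + 16.7 + 4.119 + 1.055 = 22.13 ft²·°F·h/BTU
Q = A·ΔT/R = 90.8 × (71.1 − 19.1) / 22.13 = 213.4 BTU/h

213 BTU/h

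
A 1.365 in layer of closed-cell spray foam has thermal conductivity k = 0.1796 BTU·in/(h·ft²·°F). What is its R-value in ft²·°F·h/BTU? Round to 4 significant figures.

R = L/k = 1.365/0.1796 = 7.6002 ft²·°F·h/BTU

7.600 ft²·°F·h/BTU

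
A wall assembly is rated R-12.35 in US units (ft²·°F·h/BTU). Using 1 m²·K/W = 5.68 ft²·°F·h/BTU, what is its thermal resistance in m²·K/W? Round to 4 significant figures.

R_SI = 12.35/5.68 = 2.1743

2.174 m²·K/W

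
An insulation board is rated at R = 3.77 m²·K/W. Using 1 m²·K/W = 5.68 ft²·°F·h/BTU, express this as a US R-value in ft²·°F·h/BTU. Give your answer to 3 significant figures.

R_US = 3.77 × 5.68 = 21.41

21.4 ft²·°F·h/BTU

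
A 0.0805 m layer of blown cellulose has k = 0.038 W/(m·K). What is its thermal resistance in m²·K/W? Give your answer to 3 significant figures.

R = L/k = 0.0805/0.038 = 2.118 m²·K/W

2.12 m²·K/W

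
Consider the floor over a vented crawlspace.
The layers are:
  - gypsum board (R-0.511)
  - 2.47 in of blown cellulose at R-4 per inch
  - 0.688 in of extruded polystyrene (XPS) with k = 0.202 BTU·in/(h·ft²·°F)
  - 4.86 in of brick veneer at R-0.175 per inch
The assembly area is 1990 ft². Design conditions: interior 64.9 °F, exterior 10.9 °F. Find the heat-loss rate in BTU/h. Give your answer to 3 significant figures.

2.47 × 4 = 9.88
0.688/0.202 = 3.406
4.86 × 0.175 = 0.8505
R_total = 0.511 + 9.88 + 3.406 + 0.8505 = 14.65 ft²·°F·h/BTU
Q = A·ΔT/R = 1990 × (64.9 − 10.9) / 14.65 = 7336 BTU/h

7340 BTU/h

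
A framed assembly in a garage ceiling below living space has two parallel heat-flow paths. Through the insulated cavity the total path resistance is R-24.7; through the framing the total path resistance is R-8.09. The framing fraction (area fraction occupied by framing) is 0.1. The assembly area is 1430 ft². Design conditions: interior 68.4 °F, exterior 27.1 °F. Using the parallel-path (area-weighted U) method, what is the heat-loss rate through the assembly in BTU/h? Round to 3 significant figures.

2880 BTU/h

U_eff = 0.9/24.7 + 0.1/8.09 = 0.03644 + 0.01236 = 0.0488
R_eff = 1/U_eff = 20.49 ft²·°F·h/BTU
Q = 1430 × (68.4 − 27.1) / 20.49 = 2882 BTU/h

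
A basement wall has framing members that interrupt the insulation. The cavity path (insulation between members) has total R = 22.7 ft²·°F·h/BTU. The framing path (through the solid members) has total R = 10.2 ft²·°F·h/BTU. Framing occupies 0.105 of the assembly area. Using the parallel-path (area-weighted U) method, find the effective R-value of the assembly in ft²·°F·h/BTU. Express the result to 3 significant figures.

20.1 ft²·°F·h/BTU

U_eff = 0.895/22.7 + 0.105/10.2 = 0.03943 + 0.01029 = 0.04972
R_eff = 1/U_eff = 20.11 ft²·°F·h/BTU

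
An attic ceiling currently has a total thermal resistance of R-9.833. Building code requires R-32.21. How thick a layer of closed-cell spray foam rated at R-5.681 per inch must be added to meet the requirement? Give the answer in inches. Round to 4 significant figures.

ΔR = 32.21 − 9.833 = 22.377 ft²·°F·h/BTU
L = ΔR / (R/in) = 22.377/5.681 = 3.9389 in

3.939 in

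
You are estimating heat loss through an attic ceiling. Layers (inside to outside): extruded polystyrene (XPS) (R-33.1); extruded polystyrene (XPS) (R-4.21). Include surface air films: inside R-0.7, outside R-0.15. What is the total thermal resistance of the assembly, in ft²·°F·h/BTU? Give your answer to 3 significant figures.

R_total = 0.7 + 33.1 + 4.21 + 0.15 = 38.16 ft²·°F·h/BTU

38.2 ft²·°F·h/BTU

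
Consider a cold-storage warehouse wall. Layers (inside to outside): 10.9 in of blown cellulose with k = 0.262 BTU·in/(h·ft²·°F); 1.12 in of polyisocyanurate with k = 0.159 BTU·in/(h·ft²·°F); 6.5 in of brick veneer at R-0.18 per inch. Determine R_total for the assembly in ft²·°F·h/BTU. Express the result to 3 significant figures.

49.8 ft²·°F·h/BTU

10.9/0.262 = 41.6
1.12/0.159 = 7.044
6.5 × 0.18 = 1.17
R_total = 41.6 + 7.044 + 1.17 = 49.82 ft²·°F·h/BTU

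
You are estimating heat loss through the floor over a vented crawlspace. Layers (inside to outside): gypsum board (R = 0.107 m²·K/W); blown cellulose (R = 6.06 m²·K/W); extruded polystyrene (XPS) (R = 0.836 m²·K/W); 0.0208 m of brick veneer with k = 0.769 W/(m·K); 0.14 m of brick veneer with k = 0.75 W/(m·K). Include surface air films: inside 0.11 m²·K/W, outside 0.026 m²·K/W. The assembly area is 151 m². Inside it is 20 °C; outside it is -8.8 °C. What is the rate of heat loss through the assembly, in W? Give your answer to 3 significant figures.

591 W

0.0208/0.769 = 0.02705
0.14/0.75 = 0.1867
R_total = 0.11 + 0.107 + 6.06 + 0.836 + 0.02705 + 0.1867 + 0.026 = 7.353 m²·K/W
Q = A·ΔT/R = 151 × (20 − (-8.8)) / 7.353 = 591.5 W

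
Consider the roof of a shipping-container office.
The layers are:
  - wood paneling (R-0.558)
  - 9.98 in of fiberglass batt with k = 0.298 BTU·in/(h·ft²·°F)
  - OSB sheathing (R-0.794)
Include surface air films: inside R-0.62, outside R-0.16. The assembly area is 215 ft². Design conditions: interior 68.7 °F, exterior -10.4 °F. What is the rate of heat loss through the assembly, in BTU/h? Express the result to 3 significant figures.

9.98/0.298 = 33.49
R_total = 0.62 + 0.558 + 33.49 + 0.794 + 0.16 = 35.62 ft²·°F·h/BTU
Q = A·ΔT/R = 215 × (68.7 − (-10.4)) / 35.62 = 477.4 BTU/h

477 BTU/h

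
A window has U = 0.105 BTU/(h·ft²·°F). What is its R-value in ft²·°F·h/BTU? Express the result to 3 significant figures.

9.52 ft²·°F·h/BTU

R = 1/U = 1/0.105 = 9.524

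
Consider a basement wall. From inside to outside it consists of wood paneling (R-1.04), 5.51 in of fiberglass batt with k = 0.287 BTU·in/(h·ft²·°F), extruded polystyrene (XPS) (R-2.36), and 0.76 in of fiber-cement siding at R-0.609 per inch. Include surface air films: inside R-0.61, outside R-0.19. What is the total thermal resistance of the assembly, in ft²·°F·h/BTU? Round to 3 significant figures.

23.9 ft²·°F·h/BTU

5.51/0.287 = 19.2
0.76 × 0.609 = 0.4628
R_total = 0.61 + 1.04 + 19.2 + 2.36 + 0.4628 + 0.19 = 23.86 ft²·°F·h/BTU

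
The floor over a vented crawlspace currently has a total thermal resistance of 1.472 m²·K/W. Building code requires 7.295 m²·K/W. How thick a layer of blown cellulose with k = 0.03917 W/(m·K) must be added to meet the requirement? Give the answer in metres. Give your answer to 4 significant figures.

ΔR = 7.295 − 1.472 = 5.823 m²·K/W
L = ΔR × k = 5.823 × 0.03917 = 0.22809 m

0.2281 m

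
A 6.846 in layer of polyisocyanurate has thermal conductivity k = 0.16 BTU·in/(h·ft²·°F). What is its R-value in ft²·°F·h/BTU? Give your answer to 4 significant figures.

42.79 ft²·°F·h/BTU

R = L/k = 6.846/0.16 = 42.788 ft²·°F·h/BTU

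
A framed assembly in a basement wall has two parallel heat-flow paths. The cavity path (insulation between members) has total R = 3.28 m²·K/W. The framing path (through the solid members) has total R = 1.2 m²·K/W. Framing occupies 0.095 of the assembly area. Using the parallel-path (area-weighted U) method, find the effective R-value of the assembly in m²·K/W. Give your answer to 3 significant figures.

U_eff = 0.905/3.28 + 0.095/1.2 = 0.2759 + 0.07917 = 0.3551
R_eff = 1/U_eff = 2.816 m²·K/W

2.82 m²·K/W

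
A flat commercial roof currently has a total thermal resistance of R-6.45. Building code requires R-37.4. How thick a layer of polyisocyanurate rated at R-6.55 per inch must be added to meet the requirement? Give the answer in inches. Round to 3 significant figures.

ΔR = 37.4 − 6.45 = 30.95 ft²·°F·h/BTU
L = ΔR / (R/in) = 30.95/6.55 = 4.725 in

4.73 in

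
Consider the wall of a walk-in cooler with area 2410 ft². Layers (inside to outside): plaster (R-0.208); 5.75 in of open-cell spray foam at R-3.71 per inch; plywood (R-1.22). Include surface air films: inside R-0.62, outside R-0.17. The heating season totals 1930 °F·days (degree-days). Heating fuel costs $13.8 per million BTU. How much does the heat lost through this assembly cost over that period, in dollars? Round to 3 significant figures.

5.75 × 3.71 = 21.33
R_total = 0.62 + 0.208 + 21.33 + 1.22 + 0.17 = 23.55 ft²·°F·h/BTU
E = A × HDD × 24 / R = 2410 × 1930 × 24 / 23.55 = 4740000 BTU
Cost = 4740000/10⁶ × 13.8 = $65.41

65.4 dollars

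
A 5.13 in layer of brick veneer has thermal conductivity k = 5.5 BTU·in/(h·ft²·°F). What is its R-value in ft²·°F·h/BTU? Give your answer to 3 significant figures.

0.933 ft²·°F·h/BTU

R = L/k = 5.13/5.5 = 0.9327 ft²·°F·h/BTU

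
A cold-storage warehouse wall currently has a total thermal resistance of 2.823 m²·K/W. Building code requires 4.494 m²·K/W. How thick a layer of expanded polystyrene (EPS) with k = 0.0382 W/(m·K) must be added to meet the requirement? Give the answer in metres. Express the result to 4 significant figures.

ΔR = 4.494 − 2.823 = 1.671 m²·K/W
L = ΔR × k = 1.671 × 0.0382 = 0.063832 m

0.06383 m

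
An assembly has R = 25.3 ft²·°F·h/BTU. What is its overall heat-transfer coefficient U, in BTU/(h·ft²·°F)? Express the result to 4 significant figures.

0.03953 BTU/(h·ft²·°F)

U = 1/R = 1/25.3 = 0.039526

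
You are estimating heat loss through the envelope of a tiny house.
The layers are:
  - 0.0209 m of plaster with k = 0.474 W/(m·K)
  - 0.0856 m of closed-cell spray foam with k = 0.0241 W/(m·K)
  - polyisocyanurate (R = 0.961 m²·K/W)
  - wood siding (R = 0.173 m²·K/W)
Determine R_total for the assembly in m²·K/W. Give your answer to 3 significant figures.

0.0209/0.474 = 0.04409
0.0856/0.0241 = 3.552
R_total = 0.04409 + 3.552 + 0.961 + 0.173 = 4.73 m²·K/W

4.73 m²·K/W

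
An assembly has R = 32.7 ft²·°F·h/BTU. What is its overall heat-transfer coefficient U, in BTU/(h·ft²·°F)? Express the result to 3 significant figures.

0.0306 BTU/(h·ft²·°F)

U = 1/R = 1/32.7 = 0.03058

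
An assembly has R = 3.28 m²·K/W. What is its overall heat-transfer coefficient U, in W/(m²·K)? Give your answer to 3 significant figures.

0.305 W/(m²·K)

U = 1/R = 1/3.28 = 0.3049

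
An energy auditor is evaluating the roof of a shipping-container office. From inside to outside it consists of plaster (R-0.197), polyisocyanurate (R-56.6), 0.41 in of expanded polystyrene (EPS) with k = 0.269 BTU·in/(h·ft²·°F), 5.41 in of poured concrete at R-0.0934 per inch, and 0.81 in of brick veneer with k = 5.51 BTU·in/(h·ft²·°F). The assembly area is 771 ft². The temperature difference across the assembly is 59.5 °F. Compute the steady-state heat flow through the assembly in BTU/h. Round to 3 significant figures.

0.41/0.269 = 1.524
5.41 × 0.0934 = 0.5053
0.81/5.51 = 0.147
R_total = 0.197 + 56.6 + 1.524 + 0.5053 + 0.147 = 58.97 ft²·°F·h/BTU
Q = A·ΔT/R = 771 × 59.5 / 58.97 = 777.9 BTU/h

778 BTU/h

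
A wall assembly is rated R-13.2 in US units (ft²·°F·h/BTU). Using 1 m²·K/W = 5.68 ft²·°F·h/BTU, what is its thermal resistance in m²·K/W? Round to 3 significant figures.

R_SI = 13.2/5.68 = 2.324

2.32 m²·K/W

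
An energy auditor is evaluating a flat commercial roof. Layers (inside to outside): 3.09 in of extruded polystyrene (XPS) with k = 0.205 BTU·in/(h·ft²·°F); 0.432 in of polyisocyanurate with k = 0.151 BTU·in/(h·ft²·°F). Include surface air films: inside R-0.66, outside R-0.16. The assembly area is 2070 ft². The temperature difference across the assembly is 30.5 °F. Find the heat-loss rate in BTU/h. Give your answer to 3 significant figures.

3.09/0.205 = 15.07
0.432/0.151 = 2.861
R_total = 0.66 + 15.07 + 2.861 + 0.16 = 18.75 ft²·°F·h/BTU
Q = A·ΔT/R = 2070 × 30.5 / 18.75 = 3366 BTU/h

3370 BTU/h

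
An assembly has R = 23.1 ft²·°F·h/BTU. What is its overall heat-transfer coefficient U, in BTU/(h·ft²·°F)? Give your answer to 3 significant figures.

U = 1/R = 1/23.1 = 0.04329

0.0433 BTU/(h·ft²·°F)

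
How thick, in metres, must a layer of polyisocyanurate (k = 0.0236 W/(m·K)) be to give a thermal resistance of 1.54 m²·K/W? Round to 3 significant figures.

L = R·k = 1.54 × 0.0236 = 0.03634 m

0.0363 m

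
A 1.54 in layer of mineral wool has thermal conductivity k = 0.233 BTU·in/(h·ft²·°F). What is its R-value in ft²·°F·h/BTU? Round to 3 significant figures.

6.61 ft²·°F·h/BTU

R = L/k = 1.54/0.233 = 6.609 ft²·°F·h/BTU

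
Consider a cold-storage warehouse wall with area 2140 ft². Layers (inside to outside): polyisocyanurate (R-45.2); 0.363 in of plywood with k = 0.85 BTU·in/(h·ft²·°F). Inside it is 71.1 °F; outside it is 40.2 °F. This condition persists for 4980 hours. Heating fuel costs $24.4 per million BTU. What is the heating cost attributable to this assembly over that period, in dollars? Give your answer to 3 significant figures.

176 dollars

0.363/0.85 = 0.4271
R_total = 45.2 + 0.4271 = 45.63 ft²·°F·h/BTU
Q = 2140 × (71.1 − 40.2) / 45.63 = 1449 BTU/h
E = 1449 × 4980 = 7217000 BTU
Cost = 7217000/10⁶ × 24.4 = $176.1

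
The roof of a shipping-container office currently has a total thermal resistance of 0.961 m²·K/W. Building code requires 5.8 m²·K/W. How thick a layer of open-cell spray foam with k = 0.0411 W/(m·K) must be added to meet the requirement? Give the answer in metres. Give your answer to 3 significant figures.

ΔR = 5.8 − 0.961 = 4.839 m²·K/W
L = ΔR × k = 4.839 × 0.0411 = 0.1989 m

0.199 m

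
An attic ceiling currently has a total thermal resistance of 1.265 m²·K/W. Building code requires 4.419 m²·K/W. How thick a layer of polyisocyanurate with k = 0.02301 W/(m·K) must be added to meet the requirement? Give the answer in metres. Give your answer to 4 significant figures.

0.07257 m

ΔR = 4.419 − 1.265 = 3.154 m²·K/W
L = ΔR × k = 3.154 × 0.02301 = 0.072574 m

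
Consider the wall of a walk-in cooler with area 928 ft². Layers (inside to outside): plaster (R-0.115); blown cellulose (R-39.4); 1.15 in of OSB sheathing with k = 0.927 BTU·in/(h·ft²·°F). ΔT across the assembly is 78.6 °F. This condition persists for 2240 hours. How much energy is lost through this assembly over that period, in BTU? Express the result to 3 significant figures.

1.15/0.927 = 1.241
R_total = 0.115 + 39.4 + 1.241 = 40.76 ft²·°F·h/BTU
Q = 928 × 78.6 / 40.76 = 1790 BTU/h
E = 1790 × 2240 = 4009000 BTU

4010000 BTU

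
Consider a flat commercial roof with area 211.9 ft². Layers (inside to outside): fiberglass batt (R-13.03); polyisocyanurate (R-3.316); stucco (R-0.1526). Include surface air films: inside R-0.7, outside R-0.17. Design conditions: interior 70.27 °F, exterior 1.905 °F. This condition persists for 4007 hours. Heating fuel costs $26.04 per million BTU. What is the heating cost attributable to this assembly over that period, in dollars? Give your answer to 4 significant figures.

R_total = 0.7 + 13.03 + 3.316 + 0.1526 + 0.17 = 17.369 ft²·°F·h/BTU
Q = 211.9 × (70.27 − 1.905) / 17.369 = 834.07 BTU/h
E = 834.07 × 4007 = 3342100 BTU
Cost = 3342100/10⁶ × 26.04 = $87.028

87.03 dollars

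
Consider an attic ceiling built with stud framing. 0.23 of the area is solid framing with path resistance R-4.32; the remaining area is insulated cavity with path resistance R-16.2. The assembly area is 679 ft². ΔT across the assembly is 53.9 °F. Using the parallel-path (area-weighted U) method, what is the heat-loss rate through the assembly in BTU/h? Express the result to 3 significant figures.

3690 BTU/h

U_eff = 0.77/16.2 + 0.23/4.32 = 0.04753 + 0.05324 = 0.1008
R_eff = 1/U_eff = 9.923 ft²·°F·h/BTU
Q = 679 × 53.9 / 9.923 = 3688 BTU/h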